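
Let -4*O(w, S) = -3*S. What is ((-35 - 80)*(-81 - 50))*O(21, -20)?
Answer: -225975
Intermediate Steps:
O(w, S) = 3*S/4 (O(w, S) = -(-3)*S/4 = 3*S/4)
((-35 - 80)*(-81 - 50))*O(21, -20) = ((-35 - 80)*(-81 - 50))*((3/4)*(-20)) = -115*(-131)*(-15) = 15065*(-15) = -225975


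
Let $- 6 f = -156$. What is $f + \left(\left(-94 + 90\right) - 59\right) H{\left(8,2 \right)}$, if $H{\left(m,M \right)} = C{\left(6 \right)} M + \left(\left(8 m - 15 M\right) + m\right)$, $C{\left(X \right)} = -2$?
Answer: $-2368$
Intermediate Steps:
$f = 26$ ($f = \left(- \frac{1}{6}\right) \left(-156\right) = 26$)
$H{\left(m,M \right)} = - 17 M + 9 m$ ($H{\left(m,M \right)} = - 2 M + \left(\left(8 m - 15 M\right) + m\right) = - 2 M + \left(\left(- 15 M + 8 m\right) + m\right) = - 2 M - \left(- 9 m + 15 M\right) = - 17 M + 9 m$)
$f + \left(\left(-94 + 90\right) - 59\right) H{\left(8,2 \right)} = 26 + \left(\left(-94 + 90\right) - 59\right) \left(\left(-17\right) 2 + 9 \cdot 8\right) = 26 + \left(-4 - 59\right) \left(-34 + 72\right) = 26 - 2394 = -2368$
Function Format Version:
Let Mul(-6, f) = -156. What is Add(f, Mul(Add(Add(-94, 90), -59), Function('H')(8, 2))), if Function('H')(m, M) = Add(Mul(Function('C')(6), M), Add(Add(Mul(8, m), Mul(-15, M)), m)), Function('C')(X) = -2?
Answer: -2368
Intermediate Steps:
f = 26 (f = Mul(Rational(-1, 6), -156) = 26)
Function('H')(m, M) = Add(Mul(-17, M), Mul(9, m)) (Function('H')(m, M) = Add(Mul(-2, M), Add(Add(Mul(8, m), Mul(-15, M)), m)) = Add(Mul(-2, M), Add(Add(Mul(-15, M), Mul(8, m)), m)) = Add(Mul(-2, M), Add(Mul(-15, M), Mul(9, m))) = Add(Mul(-17, M), Mul(9, m)))
Add(f, Mul(Add(Add(-94, 90), -59), Function('H')(8, 2))) = Add(26, Mul(Add(Add(-94, 90), -59), Add(Mul(-17, 2), Mul(9, 8)))) = Add(26, Mul(Add(-4, -59), Add(-34, 72))) = Add(26, Mul(-63, 38)) = Add(26, -2394) = -2368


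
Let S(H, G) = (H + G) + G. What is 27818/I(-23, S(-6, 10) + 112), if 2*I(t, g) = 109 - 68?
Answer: 55636/41 ≈ 1357.0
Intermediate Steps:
S(H, G) = H + 2*G (S(H, G) = (G + H) + G = H + 2*G)
I(t, g) = 41/2 (I(t, g) = (109 - 68)/2 = (½)*41 = 41/2)
27818/I(-23, S(-6, 10) + 112) = 27818/(41/2) = 27818*(2/41) = 55636/41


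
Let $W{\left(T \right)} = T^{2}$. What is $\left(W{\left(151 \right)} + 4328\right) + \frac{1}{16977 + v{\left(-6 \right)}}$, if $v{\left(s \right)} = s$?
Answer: $\frac{460406260}{16971} \approx 27129.0$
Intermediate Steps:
$\left(W{\left(151 \right)} + 4328\right) + \frac{1}{16977 + v{\left(-6 \right)}} = \left(151^{2} + 4328\right) + \frac{1}{16977 - 6} = \left(22801 + 4328\right) + \frac{1}{16971} = 27129 + \frac{1}{16971} = \frac{460406260}{16971}$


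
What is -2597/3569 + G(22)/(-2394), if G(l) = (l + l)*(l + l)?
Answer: -6563401/4272093 ≈ -1.5363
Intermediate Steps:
G(l) = 4*l**2 (G(l) = (2*l)*(2*l) = 4*l**2)
-2597/3569 + G(22)/(-2394) = -2597/3569 + (4*22**2)/(-2394) = -2597*1/3569 + (4*484)*(-1/2394) = -2597/3569 + 1936*(-1/2394) = -2597/3569 - 968/1197 = -6563401/4272093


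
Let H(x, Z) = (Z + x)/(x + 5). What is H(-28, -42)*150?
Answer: 10500/23 ≈ 456.52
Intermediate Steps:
H(x, Z) = (Z + x)/(5 + x)
H(-28, -42)*150 = ((-42 - 28)/(5 - 28))*150 = (-70/(-23))*150 = -1/23*(-70)*150 = (70/23)*150 = 10500/23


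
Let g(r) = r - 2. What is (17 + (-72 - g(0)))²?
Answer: 2809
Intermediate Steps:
g(r) = -2 + r
(17 + (-72 - g(0)))² = (17 + (-72 - (-2 + 0)))² = (17 + (-72 - 1*(-2)))² = (17 + (-72 + 2))² = (17 - 70)² = (-53)² = 2809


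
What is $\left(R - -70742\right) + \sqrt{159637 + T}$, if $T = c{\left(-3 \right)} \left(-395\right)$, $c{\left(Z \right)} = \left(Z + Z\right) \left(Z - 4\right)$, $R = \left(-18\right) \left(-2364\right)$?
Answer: $113294 + \sqrt{143047} \approx 1.1367 \cdot 10^{5}$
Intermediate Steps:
$R = 42552$
$c{\left(Z \right)} = 2 Z \left(-4 + Z\right)$
$T = -16590$ ($T = 2 \left(-3\right) \left(-4 - 3\right) \left(-395\right) = 2 \left(-3\right) \left(-7\right) \left(-395\right) = 42 \left(-395\right) = -16590$)
$\left(R - -70742\right) + \sqrt{159637 + T} = \left(42552 - -70742\right) + \sqrt{159637 - 16590} = \left(42552 + 70742\right) + \sqrt{143047} = 113294 + \sqrt{143047}$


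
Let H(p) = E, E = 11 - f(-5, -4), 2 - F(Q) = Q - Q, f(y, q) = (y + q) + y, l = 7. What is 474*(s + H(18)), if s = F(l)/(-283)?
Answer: 3352602/283 ≈ 11847.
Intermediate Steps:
f(y, q) = q + 2*y (f(y, q) = (q + y) + y = q + 2*y)
F(Q) = 2 (F(Q) = 2 - (Q - Q) = 2 - 1*0 = 2 + 0 = 2)
s = -2/283 (s = 2/(-283) = 2*(-1/283) = -2/283 ≈ -0.0070671)
E = 25 (E = 11 - (-4 + 2*(-5)) = 11 - (-4 - 10) = 11 - 1*(-14) = 11 + 14 = 25)
H(p) = 25
474*(s + H(18)) = 474*(-2/283 + 25) = 474*(7073/283) = 3352602/283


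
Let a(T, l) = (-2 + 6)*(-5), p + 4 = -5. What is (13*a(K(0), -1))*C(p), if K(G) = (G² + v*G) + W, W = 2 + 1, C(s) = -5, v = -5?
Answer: 1300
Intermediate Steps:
p = -9 (p = -4 - 5 = -9)
W = 3
K(G) = 3 + G² - 5*G (K(G) = (G² - 5*G) + 3 = 3 + G² - 5*G)
a(T, l) = -20 (a(T, l) = 4*(-5) = -20)
(13*a(K(0), -1))*C(p) = (13*(-20))*(-5) = -260*(-5) = 1300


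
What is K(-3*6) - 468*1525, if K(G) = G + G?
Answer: -713736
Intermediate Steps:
K(G) = 2*G
K(-3*6) - 468*1525 = 2*(-3*6) - 468*1525 = 2*(-18) - 713700 = -36 - 713700 = -713736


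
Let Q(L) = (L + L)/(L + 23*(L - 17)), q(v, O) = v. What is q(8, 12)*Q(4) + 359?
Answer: 105841/295 ≈ 358.78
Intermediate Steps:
Q(L) = 2*L/(-391 + 24*L) (Q(L) = (2*L)/(L + 23*(-17 + L)) = (2*L)/(L + (-391 + 23*L)) = (2*L)/(-391 + 24*L) = 2*L/(-391 + 24*L))
q(8, 12)*Q(4) + 359 = 8*(2*4/(-391 + 24*4)) + 359 = 8*(2*4/(-391 + 96)) + 359 = 8*(2*4/(-295)) + 359 = 8*(2*4*(-1/295)) + 359 = 8*(-8/295) + 359 = -64/295 + 359 = 105841/295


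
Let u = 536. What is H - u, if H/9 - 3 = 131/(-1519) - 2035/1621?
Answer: -1283041835/2462299 ≈ -521.07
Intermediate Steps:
H = 36750429/2462299 (H = 27 + 9*(131/(-1519) - 2035/1621) = 27 + 9*(131*(-1/1519) - 2035*1/1621) = 27 + 9*(-131/1519 - 2035/1621) = 27 + 9*(-3303516/2462299) = 27 - 29731644/2462299 = 36750429/2462299 ≈ 14.925)
H - u = 36750429/2462299 - 1*536 = 36750429/2462299 - 536 = -1283041835/2462299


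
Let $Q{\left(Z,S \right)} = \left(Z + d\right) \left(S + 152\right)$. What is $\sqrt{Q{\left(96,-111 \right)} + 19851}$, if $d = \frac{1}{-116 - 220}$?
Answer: $\frac{\sqrt{167840211}}{84} \approx 154.23$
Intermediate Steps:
$d = - \frac{1}{336}$ ($d = \frac{1}{-336} = - \frac{1}{336} \approx -0.0029762$)
$Q{\left(Z,S \right)} = \left(152 + S\right) \left(- \frac{1}{336} + Z\right)$ ($Q{\left(Z,S \right)} = \left(Z - \frac{1}{336}\right) \left(S + 152\right) = \left(- \frac{1}{336} + Z\right) \left(152 + S\right) = \left(152 + S\right) \left(- \frac{1}{336} + Z\right)$)
$\sqrt{Q{\left(96,-111 \right)} + 19851} = \sqrt{\left(- \frac{19}{42} + 152 \cdot 96 - - \frac{37}{112} - 10656\right) + 19851} = \sqrt{\left(- \frac{19}{42} + 14592 + \frac{37}{112} - 10656\right) + 19851} = \sqrt{\frac{1322455}{336} + 19851} = \sqrt{\frac{7992391}{336}} = \frac{\sqrt{167840211}}{84}$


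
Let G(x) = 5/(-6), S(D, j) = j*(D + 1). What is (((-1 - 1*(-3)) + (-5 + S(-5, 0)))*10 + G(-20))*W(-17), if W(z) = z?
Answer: 3145/6 ≈ 524.17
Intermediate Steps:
S(D, j) = j*(1 + D)
G(x) = -⅚ (G(x) = 5*(-⅙) = -⅚)
(((-1 - 1*(-3)) + (-5 + S(-5, 0)))*10 + G(-20))*W(-17) = (((-1 - 1*(-3)) + (-5 + 0*(1 - 5)))*10 - ⅚)*(-17) = (((-1 + 3) + (-5 + 0*(-4)))*10 - ⅚)*(-17) = ((2 + (-5 + 0))*10 - ⅚)*(-17) = ((2 - 5)*10 - ⅚)*(-17) = (-3*10 - ⅚)*(-17) = (-30 - ⅚)*(-17) = -185/6*(-17) = 3145/6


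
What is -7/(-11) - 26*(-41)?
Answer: 11733/11 ≈ 1066.6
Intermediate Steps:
-7/(-11) - 26*(-41) = -7*(-1/11) + 1066 = 7/11 + 1066 = 11733/11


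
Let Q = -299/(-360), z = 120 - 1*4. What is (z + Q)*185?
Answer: 1556183/72 ≈ 21614.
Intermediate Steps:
z = 116 (z = 120 - 4 = 116)
Q = 299/360 (Q = -299*(-1/360) = 299/360 ≈ 0.83056)
(z + Q)*185 = (116 + 299/360)*185 = (42059/360)*185 = 1556183/72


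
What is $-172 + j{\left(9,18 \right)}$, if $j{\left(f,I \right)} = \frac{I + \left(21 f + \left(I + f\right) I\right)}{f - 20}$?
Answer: $-235$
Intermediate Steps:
$j{\left(f,I \right)} = \frac{I + 21 f + I \left(I + f\right)}{-20 + f}$ ($j{\left(f,I \right)} = \frac{I + \left(21 f + I \left(I + f\right)\right)}{-20 + f} = \frac{I + 21 f + I \left(I + f\right)}{-20 + f}$)
$-172 + j{\left(9,18 \right)} = -172 + \frac{18 + 18^{2} + 21 \cdot 9 + 18 \cdot 9}{-20 + 9} = -172 + \frac{18 + 324 + 189 + 162}{-11} = -172 - 63 = -235$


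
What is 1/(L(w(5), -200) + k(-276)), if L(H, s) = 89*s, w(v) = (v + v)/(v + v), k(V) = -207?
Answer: -1/18007 ≈ -5.5534e-5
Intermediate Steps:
w(v) = 1 (w(v) = (2*v)/((2*v)) = (2*v)*(1/(2*v)) = 1)
1/(L(w(5), -200) + k(-276)) = 1/(89*(-200) - 207) = 1/(-17800 - 207) = 1/(-18007) = -1/18007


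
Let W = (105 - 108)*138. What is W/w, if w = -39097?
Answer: 414/39097 ≈ 0.010589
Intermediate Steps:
W = -414 (W = -3*138 = -414)
W/w = -414/(-39097) = -414*(-1/39097) = 414/39097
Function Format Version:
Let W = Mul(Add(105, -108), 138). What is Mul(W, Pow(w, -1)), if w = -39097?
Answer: Rational(414, 39097) ≈ 0.010589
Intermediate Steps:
W = -414 (W = Mul(-3, 138) = -414)
Mul(W, Pow(w, -1)) = Mul(-414, Pow(-39097, -1)) = Mul(-414, Rational(-1, 39097)) = Rational(414, 39097)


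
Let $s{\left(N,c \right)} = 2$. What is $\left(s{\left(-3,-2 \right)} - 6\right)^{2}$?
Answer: $16$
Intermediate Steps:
$\left(s{\left(-3,-2 \right)} - 6\right)^{2} = \left(2 - 6\right)^{2} = \left(-4\right)^{2} = 16$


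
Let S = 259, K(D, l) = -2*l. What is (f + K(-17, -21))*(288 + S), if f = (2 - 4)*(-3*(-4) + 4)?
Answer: 5470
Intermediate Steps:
f = -32 (f = -2*(12 + 4) = -2*16 = -32)
(f + K(-17, -21))*(288 + S) = (-32 - 2*(-21))*(288 + 259) = (-32 + 42)*547 = 10*547 = 5470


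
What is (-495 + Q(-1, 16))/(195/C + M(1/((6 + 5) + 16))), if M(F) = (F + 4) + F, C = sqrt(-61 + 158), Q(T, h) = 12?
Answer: 27829494/5309305 - 13732173*sqrt(97)/5309305 ≈ -20.232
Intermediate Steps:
C = sqrt(97) ≈ 9.8489
M(F) = 4 + 2*F (M(F) = (4 + F) + F = 4 + 2*F)
(-495 + Q(-1, 16))/(195/C + M(1/((6 + 5) + 16))) = (-495 + 12)/(195/(sqrt(97)) + (4 + 2/((6 + 5) + 16))) = -483/(195*(sqrt(97)/97) + (4 + 2/(11 + 16))) = -483/(195*sqrt(97)/97 + (4 + 2/27)) = -483/(195*sqrt(97)/97 + 110/27) = -483/(110/27 + 195*sqrt(97)/97)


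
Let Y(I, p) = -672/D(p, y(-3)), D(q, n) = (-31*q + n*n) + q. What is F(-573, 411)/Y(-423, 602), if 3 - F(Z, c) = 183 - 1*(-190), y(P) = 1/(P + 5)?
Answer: -13364215/1344 ≈ -9943.6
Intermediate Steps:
y(P) = 1/(5 + P)
F(Z, c) = -370 (F(Z, c) = 3 - (183 - 1*(-190)) = 3 - (183 + 190) = 3 - 1*373 = 3 - 373 = -370)
D(q, n) = n² - 30*q (D(q, n) = (-31*q + n²) + q = (n² - 31*q) + q = n² - 30*q)
Y(I, p) = -672/(¼ - 30*p) (Y(I, p) = -672/((1/(5 - 3))² - 30*p) = -672/((1/2)² - 30*p) = -672/((½)² - 30*p) = -672/(¼ - 30*p))
F(-573, 411)/Y(-423, 602) = -370/(2688/(-1 + 120*602)) = -370/(2688/(-1 + 72240)) = -370/(2688/72239) = -370/(2688*(1/72239)) = -370/2688/72239 = -370*72239/2688 = -13364215/1344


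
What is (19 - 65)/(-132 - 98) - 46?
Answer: -229/5 ≈ -45.800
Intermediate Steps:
(19 - 65)/(-132 - 98) - 46 = -46/(-230) - 46 = -46*(-1/230) - 46 = 1/5 - 46 = -229/5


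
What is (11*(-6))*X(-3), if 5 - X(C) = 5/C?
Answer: -440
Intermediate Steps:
X(C) = 5 - 5/C
(11*(-6))*X(-3) = (11*(-6))*(5 - 5/(-3)) = -66*(5 - 5*(-1/3)) = -66*(5 + 5/3) = -66*20/3 = -440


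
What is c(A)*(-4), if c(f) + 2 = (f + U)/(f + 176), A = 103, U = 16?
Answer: 1756/279 ≈ 6.2939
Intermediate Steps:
c(f) = -2 + (16 + f)/(176 + f) (c(f) = -2 + (f + 16)/(f + 176) = -2 + (16 + f)/(176 + f))
c(A)*(-4) = ((-336 - 1*103)/(176 + 103))*(-4) = ((-336 - 103)/279)*(-4) = ((1/279)*(-439))*(-4) = -439/279*(-4) = 1756/279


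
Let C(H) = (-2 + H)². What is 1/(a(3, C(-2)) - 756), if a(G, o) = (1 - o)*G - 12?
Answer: -1/813 ≈ -0.0012300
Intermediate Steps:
a(G, o) = -12 + G*(1 - o) (a(G, o) = G*(1 - o) - 12 = -12 + G*(1 - o))
1/(a(3, C(-2)) - 756) = 1/((-12 + 3 - 1*3*(-2 - 2)²) - 756) = 1/((-12 + 3 - 1*3*(-4)²) - 756) = 1/((-12 + 3 - 1*3*16) - 756) = 1/((-12 + 3 - 48) - 756) = 1/(-57 - 756) = 1/(-813) = -1/813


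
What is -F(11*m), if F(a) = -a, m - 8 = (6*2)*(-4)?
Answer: -440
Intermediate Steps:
m = -40 (m = 8 + (6*2)*(-4) = 8 + 12*(-4) = 8 - 48 = -40)
-F(11*m) = -(-1)*11*(-40) = -(-1)*(-440) = -1*440 = -440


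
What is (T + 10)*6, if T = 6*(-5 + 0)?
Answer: -120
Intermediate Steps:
T = -30 (T = 6*(-5) = -30)
(T + 10)*6 = (-30 + 10)*6 = -20*6 = -120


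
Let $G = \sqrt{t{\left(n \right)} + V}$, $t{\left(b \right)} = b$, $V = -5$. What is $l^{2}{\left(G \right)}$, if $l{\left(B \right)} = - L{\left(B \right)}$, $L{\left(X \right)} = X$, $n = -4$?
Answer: $-9$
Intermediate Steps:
$G = 3 i$ ($G = \sqrt{-4 - 5} = \sqrt{-9} = 3 i \approx 3.0 i$)
$l{\left(B \right)} = - B$
$l^{2}{\left(G \right)} = \left(- 3 i\right)^{2} = -9$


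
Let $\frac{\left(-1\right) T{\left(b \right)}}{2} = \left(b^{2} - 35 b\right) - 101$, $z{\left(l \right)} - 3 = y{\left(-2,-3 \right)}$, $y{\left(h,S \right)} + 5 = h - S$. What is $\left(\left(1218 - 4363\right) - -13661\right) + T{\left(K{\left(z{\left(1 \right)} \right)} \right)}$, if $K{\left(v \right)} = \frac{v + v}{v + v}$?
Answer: $10786$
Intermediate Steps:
$y{\left(h,S \right)} = -5 + h - S$ ($y{\left(h,S \right)} = -5 - \left(S - h\right) = -5 + h - S$)
$z{\left(l \right)} = -1$ ($z{\left(l \right)} = 3 - 4 = -1$)
$K{\left(v \right)} = 1$ ($K{\left(v \right)} = \frac{2 v}{2 v} = 2 v \frac{1}{2 v} = 1$)
$T{\left(b \right)} = 202 - 2 b^{2} + 70 b$ ($T{\left(b \right)} = - 2 \left(\left(b^{2} - 35 b\right) - 101\right) = - 2 \left(-101 + b^{2} - 35 b\right) = 202 - 2 b^{2} + 70 b$)
$\left(\left(1218 - 4363\right) - -13661\right) + T{\left(K{\left(z{\left(1 \right)} \right)} \right)} = \left(\left(1218 - 4363\right) - -13661\right) + \left(202 - 2 \cdot 1^{2} + 70 \cdot 1\right) = \left(-3145 + 13661\right) + \left(202 - 2 + 70\right) = 10516 + \left(202 - 2 + 70\right) = 10516 + 270 = 10786$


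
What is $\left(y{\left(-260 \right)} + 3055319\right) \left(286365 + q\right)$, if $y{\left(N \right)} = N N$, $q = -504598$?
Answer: $-681523982127$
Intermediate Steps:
$y{\left(N \right)} = N^{2}$
$\left(y{\left(-260 \right)} + 3055319\right) \left(286365 + q\right) = \left(\left(-260\right)^{2} + 3055319\right) \left(286365 - 504598\right) = \left(67600 + 3055319\right) \left(-218233\right) = 3122919 \left(-218233\right) = -681523982127$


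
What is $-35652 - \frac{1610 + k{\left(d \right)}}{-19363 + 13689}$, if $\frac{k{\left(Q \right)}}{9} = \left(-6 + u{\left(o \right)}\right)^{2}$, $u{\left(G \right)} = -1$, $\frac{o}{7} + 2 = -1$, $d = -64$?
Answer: $- \frac{202287397}{5674} \approx -35652.0$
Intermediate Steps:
$o = -21$ ($o = -14 + 7 \left(-1\right) = -14 - 7 = -21$)
$k{\left(Q \right)} = 441$ ($k{\left(Q \right)} = 9 \left(-6 - 1\right)^{2} = 9 \left(-7\right)^{2} = 9 \cdot 49 = 441$)
$-35652 - \frac{1610 + k{\left(d \right)}}{-19363 + 13689} = -35652 - \frac{1610 + 441}{-19363 + 13689} = -35652 - \frac{2051}{-5674} = -35652 - 2051 \left(- \frac{1}{5674}\right) = -35652 - - \frac{2051}{5674} = -35652 + \frac{2051}{5674} = - \frac{202287397}{5674}$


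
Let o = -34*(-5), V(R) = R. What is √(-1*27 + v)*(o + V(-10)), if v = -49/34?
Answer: 80*I*√32878/17 ≈ 853.28*I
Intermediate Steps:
v = -49/34 (v = -49*1/34 = -49/34 ≈ -1.4412)
o = 170
√(-1*27 + v)*(o + V(-10)) = √(-1*27 - 49/34)*(170 - 10) = √(-27 - 49/34)*160 = √(-967/34)*160 = (I*√32878/34)*160 = 80*I*√32878/17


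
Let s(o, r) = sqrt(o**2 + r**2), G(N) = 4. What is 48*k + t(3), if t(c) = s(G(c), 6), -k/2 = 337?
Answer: -32352 + 2*sqrt(13) ≈ -32345.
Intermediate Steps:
k = -674 (k = -2*337 = -674)
t(c) = 2*sqrt(13) (t(c) = sqrt(4**2 + 6**2) = sqrt(16 + 36) = sqrt(52) = 2*sqrt(13))
48*k + t(3) = 48*(-674) + 2*sqrt(13) = -32352 + 2*sqrt(13)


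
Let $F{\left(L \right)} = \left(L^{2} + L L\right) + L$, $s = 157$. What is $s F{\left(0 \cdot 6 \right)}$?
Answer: $0$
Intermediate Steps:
$F{\left(L \right)} = L + 2 L^{2}$ ($F{\left(L \right)} = \left(L^{2} + L^{2}\right) + L = 2 L^{2} + L = L + 2 L^{2}$)
$s F{\left(0 \cdot 6 \right)} = 157 \cdot 0 \cdot 6 \left(1 + 2 \cdot 0 \cdot 6\right) = 157 \cdot 0 \left(1 + 2 \cdot 0\right) = 157 \cdot 0 \left(1 + 0\right) = 157 \cdot 0 \cdot 1 = 157 \cdot 0 = 0$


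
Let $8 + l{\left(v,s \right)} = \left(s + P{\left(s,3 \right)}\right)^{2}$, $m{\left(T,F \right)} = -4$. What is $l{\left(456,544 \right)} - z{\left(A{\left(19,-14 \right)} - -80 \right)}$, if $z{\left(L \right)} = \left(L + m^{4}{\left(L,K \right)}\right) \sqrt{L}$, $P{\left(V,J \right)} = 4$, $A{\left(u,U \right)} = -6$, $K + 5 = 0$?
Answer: $300296 - 330 \sqrt{74} \approx 2.9746 \cdot 10^{5}$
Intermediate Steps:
$K = -5$ ($K = -5 + 0 = -5$)
$l{\left(v,s \right)} = -8 + \left(4 + s\right)^{2}$ ($l{\left(v,s \right)} = -8 + \left(s + 4\right)^{2} = -8 + \left(4 + s\right)^{2}$)
$z{\left(L \right)} = \sqrt{L} \left(256 + L\right)$ ($z{\left(L \right)} = \left(L + \left(-4\right)^{4}\right) \sqrt{L} = \left(L + 256\right) \sqrt{L} = \left(256 + L\right) \sqrt{L} = \sqrt{L} \left(256 + L\right)$)
$l{\left(456,544 \right)} - z{\left(A{\left(19,-14 \right)} - -80 \right)} = \left(-8 + \left(4 + 544\right)^{2}\right) - \sqrt{-6 - -80} \left(256 - -74\right) = \left(-8 + 548^{2}\right) - \sqrt{-6 + 80} \left(256 + \left(-6 + 80\right)\right) = \left(-8 + 300304\right) - \sqrt{74} \left(256 + 74\right) = 300296 - \sqrt{74} \cdot 330 = 300296 - 330 \sqrt{74}$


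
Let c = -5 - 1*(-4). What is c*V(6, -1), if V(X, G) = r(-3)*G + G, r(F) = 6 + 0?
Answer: 7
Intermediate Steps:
r(F) = 6
c = -1 (c = -5 + 4 = -1)
V(X, G) = 7*G (V(X, G) = 6*G + G = 7*G)
c*V(6, -1) = -7*(-1) = -1*(-7) = 7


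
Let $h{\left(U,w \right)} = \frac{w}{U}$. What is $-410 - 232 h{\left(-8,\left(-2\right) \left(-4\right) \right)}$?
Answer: $-178$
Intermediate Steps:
$-410 - 232 h{\left(-8,\left(-2\right) \left(-4\right) \right)} = -410 - 232 \frac{\left(-2\right) \left(-4\right)}{-8} = -410 - 232 \cdot 8 \left(- \frac{1}{8}\right) = -410 - -232 = -410 + 232 = -178$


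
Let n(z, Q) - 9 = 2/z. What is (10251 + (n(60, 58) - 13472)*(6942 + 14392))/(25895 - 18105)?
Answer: -2154065099/58425 ≈ -36869.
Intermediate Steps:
n(z, Q) = 9 + 2/z
(10251 + (n(60, 58) - 13472)*(6942 + 14392))/(25895 - 18105) = (10251 + ((9 + 2/60) - 13472)*(6942 + 14392))/(25895 - 18105) = (10251 + ((9 + 2*(1/60)) - 13472)*21334)/7790 = (10251 + ((9 + 1/30) - 13472)*21334)*(1/7790) = (10251 + (271/30 - 13472)*21334)*(1/7790) = (10251 - 403889/30*21334)*(1/7790) = (10251 - 4308283963/15)*(1/7790) = -4308130198/15*1/7790 = -2154065099/58425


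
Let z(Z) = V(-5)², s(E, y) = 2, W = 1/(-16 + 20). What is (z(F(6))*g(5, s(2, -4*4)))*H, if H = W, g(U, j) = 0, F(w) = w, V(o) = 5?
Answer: 0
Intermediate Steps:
W = ¼ (W = 1/4 = ¼ ≈ 0.25000)
z(Z) = 25 (z(Z) = 5² = 25)
H = ¼ ≈ 0.25000
(z(F(6))*g(5, s(2, -4*4)))*H = (25*0)*(¼) = 0*(¼) = 0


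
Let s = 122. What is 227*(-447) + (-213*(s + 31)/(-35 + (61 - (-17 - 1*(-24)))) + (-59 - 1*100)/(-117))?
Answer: -76458493/741 ≈ -1.0318e+5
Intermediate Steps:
227*(-447) + (-213*(s + 31)/(-35 + (61 - (-17 - 1*(-24)))) + (-59 - 1*100)/(-117)) = 227*(-447) + (-213*(122 + 31)/(-35 + (61 - (-17 - 1*(-24)))) + (-59 - 1*100)/(-117)) = -101469 + (-213*153/(-35 + (61 - (-17 + 24))) + (-59 - 100)*(-1/117)) = -101469 + (-213*153/(-35 + (61 - 1*7)) - 159*(-1/117)) = -101469 + (-213*153/(-35 + (61 - 7)) + 53/39) = -101469 + (-213*153/(-35 + 54) + 53/39) = -101469 + (-213/(19*(1/153)) + 53/39) = -101469 + (-213/19/153 + 53/39) = -101469 + (-213*153/19 + 53/39) = -101469 + (-32589/19 + 53/39) = -101469 - 1269964/741 = -76458493/741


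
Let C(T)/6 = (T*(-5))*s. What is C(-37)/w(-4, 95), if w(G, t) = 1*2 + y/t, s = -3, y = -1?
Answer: -35150/21 ≈ -1673.8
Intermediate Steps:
C(T) = 90*T (C(T) = 6*((T*(-5))*(-3)) = 6*(-5*T*(-3)) = 6*(15*T) = 90*T)
w(G, t) = 2 - 1/t (w(G, t) = 1*2 - 1/t = 2 - 1/t)
C(-37)/w(-4, 95) = (90*(-37))/(2 - 1/95) = -3330/(2 - 1*1/95) = -3330/(2 - 1/95) = -3330/189/95 = -3330*95/189 = -35150/21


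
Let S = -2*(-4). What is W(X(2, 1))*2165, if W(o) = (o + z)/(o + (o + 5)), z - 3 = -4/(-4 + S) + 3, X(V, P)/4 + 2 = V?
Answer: 2165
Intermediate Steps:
S = 8
X(V, P) = -8 + 4*V
z = 5 (z = 3 + (-4/(-4 + 8) + 3) = 3 + (-4/4 + 3) = 3 + ((1/4)*(-4) + 3) = 3 + (-1 + 3) = 3 + 2 = 5)
W(o) = (5 + o)/(5 + 2*o) (W(o) = (o + 5)/(o + (o + 5)) = (5 + o)/(o + (5 + o)) = (5 + o)/(5 + 2*o))
W(X(2, 1))*2165 = ((5 + (-8 + 4*2))/(5 + 2*(-8 + 4*2)))*2165 = ((5 + (-8 + 8))/(5 + 2*(-8 + 8)))*2165 = ((5 + 0)/(5 + 2*0))*2165 = (5/(5 + 0))*2165 = (5/5)*2165 = ((1/5)*5)*2165 = 1*2165 = 2165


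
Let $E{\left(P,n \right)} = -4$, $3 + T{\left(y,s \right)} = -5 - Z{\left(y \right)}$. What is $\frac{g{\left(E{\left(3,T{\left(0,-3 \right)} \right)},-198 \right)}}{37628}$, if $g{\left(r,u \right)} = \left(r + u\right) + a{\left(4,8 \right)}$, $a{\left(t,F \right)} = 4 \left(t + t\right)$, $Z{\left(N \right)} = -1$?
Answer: $- \frac{85}{18814} \approx -0.0045179$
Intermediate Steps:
$T{\left(y,s \right)} = -7$ ($T{\left(y,s \right)} = -3 - 4 = -7$)
$a{\left(t,F \right)} = 8 t$ ($a{\left(t,F \right)} = 4 \cdot 2 t = 8 t$)
$g{\left(r,u \right)} = 32 + r + u$ ($g{\left(r,u \right)} = \left(r + u\right) + 8 \cdot 4 = \left(r + u\right) + 32 = 32 + r + u$)
$\frac{g{\left(E{\left(3,T{\left(0,-3 \right)} \right)},-198 \right)}}{37628} = \frac{32 - 4 - 198}{37628} = \left(-170\right) \frac{1}{37628} = - \frac{85}{18814}$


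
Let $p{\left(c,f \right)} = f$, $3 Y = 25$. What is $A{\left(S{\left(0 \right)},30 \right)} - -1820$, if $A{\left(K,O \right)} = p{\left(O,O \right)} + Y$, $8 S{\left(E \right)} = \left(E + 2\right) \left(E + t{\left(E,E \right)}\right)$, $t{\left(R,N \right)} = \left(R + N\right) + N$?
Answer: $\frac{5575}{3} \approx 1858.3$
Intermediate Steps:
$Y = \frac{25}{3}$ ($Y = \frac{1}{3} \cdot 25 = \frac{25}{3} \approx 8.3333$)
$t{\left(R,N \right)} = R + 2 N$ ($t{\left(R,N \right)} = \left(N + R\right) + N = R + 2 N$)
$S{\left(E \right)} = \frac{E \left(2 + E\right)}{2}$ ($S{\left(E \right)} = \frac{\left(E + 2\right) \left(E + \left(E + 2 E\right)\right)}{8} = \frac{\left(2 + E\right) \left(E + 3 E\right)}{8} = \frac{\left(2 + E\right) 4 E}{8} = \frac{4 E \left(2 + E\right)}{8} = \frac{E \left(2 + E\right)}{2}$)
$A{\left(K,O \right)} = \frac{25}{3} + O$ ($A{\left(K,O \right)} = O + \frac{25}{3} = \frac{25}{3} + O$)
$A{\left(S{\left(0 \right)},30 \right)} - -1820 = \left(\frac{25}{3} + 30\right) - -1820 = \frac{115}{3} + 1820 = \frac{5575}{3}$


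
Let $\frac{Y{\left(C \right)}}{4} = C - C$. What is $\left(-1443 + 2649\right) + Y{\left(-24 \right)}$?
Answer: $1206$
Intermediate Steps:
$Y{\left(C \right)} = 0$ ($Y{\left(C \right)} = 4 \left(C - C\right) = 4 \cdot 0 = 0$)
$\left(-1443 + 2649\right) + Y{\left(-24 \right)} = \left(-1443 + 2649\right) + 0 = 1206 + 0 = 1206$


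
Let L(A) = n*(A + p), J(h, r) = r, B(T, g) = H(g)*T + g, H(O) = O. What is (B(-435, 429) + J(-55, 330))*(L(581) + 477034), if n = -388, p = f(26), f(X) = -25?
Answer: -48565287936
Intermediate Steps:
p = -25
B(T, g) = g + T*g (B(T, g) = g*T + g = T*g + g = g + T*g)
L(A) = 9700 - 388*A (L(A) = -388*(A - 25) = -388*(-25 + A) = 9700 - 388*A)
(B(-435, 429) + J(-55, 330))*(L(581) + 477034) = (429*(1 - 435) + 330)*((9700 - 388*581) + 477034) = (429*(-434) + 330)*((9700 - 225428) + 477034) = (-186186 + 330)*(-215728 + 477034) = -185856*261306 = -48565287936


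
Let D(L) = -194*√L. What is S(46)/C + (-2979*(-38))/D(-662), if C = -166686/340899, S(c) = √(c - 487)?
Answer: 3*I*(-5935139 + 121809*√662)/414578 ≈ -20.269*I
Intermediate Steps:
S(c) = √(-487 + c)
C = -4274/8741 (C = -166686*1/340899 = -4274/8741 ≈ -0.48896)
S(46)/C + (-2979*(-38))/D(-662) = √(-487 + 46)/(-4274/8741) + (-2979*(-38))/((-194*I*√662)) = √(-441)*(-8741/4274) + 113202/((-194*I*√662)) = (21*I)*(-8741/4274) + 113202/((-194*I*√662)) = -183561*I/4274 + 113202*(I*√662/128428) = -183561*I/4274 + 171*I*√662/194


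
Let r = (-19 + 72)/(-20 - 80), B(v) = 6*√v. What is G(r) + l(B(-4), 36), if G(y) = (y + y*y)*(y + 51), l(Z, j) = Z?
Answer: -12572077/1000000 + 12*I ≈ -12.572 + 12.0*I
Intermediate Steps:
r = -53/100 (r = 53/(-100) = 53*(-1/100) = -53/100 ≈ -0.53000)
G(y) = (51 + y)*(y + y²) (G(y) = (y + y²)*(51 + y) = (51 + y)*(y + y²))
G(r) + l(B(-4), 36) = -53*(51 + (-53/100)² + 52*(-53/100))/100 + 6*√(-4) = -53*(51 + 2809/10000 - 689/25)/100 + 6*(2*I) = -53/100*237209/10000 + 12*I = -12572077/1000000 + 12*I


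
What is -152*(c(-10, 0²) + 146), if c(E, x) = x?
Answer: -22192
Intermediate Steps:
-152*(c(-10, 0²) + 146) = -152*(0² + 146) = -152*(0 + 146) = -152*146 = -22192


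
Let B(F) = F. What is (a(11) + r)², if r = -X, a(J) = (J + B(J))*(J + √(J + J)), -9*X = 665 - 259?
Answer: 7539544/81 + 113696*√22/9 ≈ 1.5233e+5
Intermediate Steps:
X = -406/9 (X = -(665 - 259)/9 = -⅑*406 = -406/9 ≈ -45.111)
a(J) = 2*J*(J + √2*√J) (a(J) = (J + J)*(J + √(J + J)) = (2*J)*(J + √(2*J)) = (2*J)*(J + √2*√J) = 2*J*(J + √2*√J))
r = 406/9 (r = -1*(-406/9) = 406/9 ≈ 45.111)
(a(11) + r)² = ((2*11² + 2*√2*11^(3/2)) + 406/9)² = ((2*121 + 2*√2*(11*√11)) + 406/9)² = ((242 + 22*√22) + 406/9)² = (2584/9 + 22*√22)²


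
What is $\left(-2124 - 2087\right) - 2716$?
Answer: $-6927$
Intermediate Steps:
$\left(-2124 - 2087\right) - 2716 = -4211 - 2716 = -6927$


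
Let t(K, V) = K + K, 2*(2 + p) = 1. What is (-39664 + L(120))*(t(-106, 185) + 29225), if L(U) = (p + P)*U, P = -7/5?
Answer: -1160868156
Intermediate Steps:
p = -3/2 (p = -2 + (1/2)*1 = -2 + 1/2 = -3/2 ≈ -1.5000)
P = -7/5 (P = -7*1/5 = -7/5 ≈ -1.4000)
t(K, V) = 2*K
L(U) = -29*U/10 (L(U) = (-3/2 - 7/5)*U = -29*U/10)
(-39664 + L(120))*(t(-106, 185) + 29225) = (-39664 - 29/10*120)*(2*(-106) + 29225) = (-39664 - 348)*(-212 + 29225) = -40012*29013 = -1160868156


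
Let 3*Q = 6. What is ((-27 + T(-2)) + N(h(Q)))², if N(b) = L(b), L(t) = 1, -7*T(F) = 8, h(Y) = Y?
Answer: 36100/49 ≈ 736.73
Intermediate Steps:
Q = 2 (Q = (⅓)*6 = 2)
T(F) = -8/7 (T(F) = -⅐*8 = -8/7)
N(b) = 1
((-27 + T(-2)) + N(h(Q)))² = ((-27 - 8/7) + 1)² = (-197/7 + 1)² = (-190/7)² = 36100/49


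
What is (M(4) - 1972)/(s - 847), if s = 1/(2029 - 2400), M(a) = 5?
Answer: 729757/314238 ≈ 2.3223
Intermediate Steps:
s = -1/371 (s = 1/(-371) = -1/371 ≈ -0.0026954)
(M(4) - 1972)/(s - 847) = (5 - 1972)/(-1/371 - 847) = -1967/(-314238/371) = -1967*(-371/314238) = 729757/314238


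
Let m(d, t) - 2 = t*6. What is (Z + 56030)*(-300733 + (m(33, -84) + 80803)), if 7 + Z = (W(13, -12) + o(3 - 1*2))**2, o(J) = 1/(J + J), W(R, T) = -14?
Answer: -12389435668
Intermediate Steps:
m(d, t) = 2 + 6*t (m(d, t) = 2 + t*6 = 2 + 6*t)
o(J) = 1/(2*J)
Z = 701/4 (Z = -7 + (-14 + 1/(2*(3 - 1*2)))**2 = -7 + (-14 + 1/(2*(3 - 2)))**2 = -7 + (-14 + (1/2)/1)**2 = -7 + (-14 + (1/2)*1)**2 = -7 + (-14 + 1/2)**2 = -7 + (-27/2)**2 = -7 + 729/4 = 701/4 ≈ 175.25)
(Z + 56030)*(-300733 + (m(33, -84) + 80803)) = (701/4 + 56030)*(-300733 + ((2 + 6*(-84)) + 80803)) = 224821*(-300733 + ((2 - 504) + 80803))/4 = 224821*(-300733 + (-502 + 80803))/4 = 224821*(-300733 + 80301)/4 = (224821/4)*(-220432) = -12389435668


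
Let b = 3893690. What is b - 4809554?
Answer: -915864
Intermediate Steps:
b - 4809554 = 3893690 - 4809554 = -915864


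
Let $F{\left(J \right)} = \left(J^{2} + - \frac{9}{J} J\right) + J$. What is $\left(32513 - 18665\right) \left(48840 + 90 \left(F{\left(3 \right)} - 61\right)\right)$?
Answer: $604049760$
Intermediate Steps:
$F{\left(J \right)} = -9 + J + J^{2}$ ($F{\left(J \right)} = \left(J^{2} - 9\right) + J = \left(-9 + J^{2}\right) + J = -9 + J + J^{2}$)
$\left(32513 - 18665\right) \left(48840 + 90 \left(F{\left(3 \right)} - 61\right)\right) = \left(32513 - 18665\right) \left(48840 + 90 \left(\left(-9 + 3 + 3^{2}\right) - 61\right)\right) = 13848 \left(48840 + 90 \left(\left(-9 + 3 + 9\right) - 61\right)\right) = 13848 \left(48840 + 90 \left(3 - 61\right)\right) = 13848 \left(48840 + 90 \left(-58\right)\right) = 13848 \left(48840 - 5220\right) = 13848 \cdot 43620 = 604049760$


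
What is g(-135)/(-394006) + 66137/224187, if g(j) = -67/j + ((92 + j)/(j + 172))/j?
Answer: 21693502806046/73535576749065 ≈ 0.29501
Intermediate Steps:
g(j) = -67/j + (92 + j)/(j*(172 + j)) (g(j) = -67/j + ((92 + j)/(172 + j))/j = -67/j + (92 + j)/(j*(172 + j)))
g(-135)/(-394006) + 66137/224187 = (2*(-5716 - 33*(-135))/(-135*(172 - 135)))/(-394006) + 66137/224187 = (2*(-1/135)*(-5716 + 4455)/37)*(-1/394006) + 66137*(1/224187) = (2*(-1/135)*(1/37)*(-1261))*(-1/394006) + 66137/224187 = (2522/4995)*(-1/394006) + 66137/224187 = -1261/984029985 + 66137/224187 = 21693502806046/73535576749065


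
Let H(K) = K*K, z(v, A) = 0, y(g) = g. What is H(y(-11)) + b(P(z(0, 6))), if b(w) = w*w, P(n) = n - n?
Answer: 121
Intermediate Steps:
H(K) = K**2
P(n) = 0
b(w) = w**2
H(y(-11)) + b(P(z(0, 6))) = (-11)**2 + 0**2 = 121 + 0 = 121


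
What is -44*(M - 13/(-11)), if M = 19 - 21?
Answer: 36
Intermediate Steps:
M = -2
-44*(M - 13/(-11)) = -44*(-2 - 13/(-11)) = -44*(-2 - 13*(-1/11)) = -44*(-2 + 13/11) = -44*(-9/11) = 36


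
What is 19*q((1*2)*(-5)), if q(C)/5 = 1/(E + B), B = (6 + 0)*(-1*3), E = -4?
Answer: -95/22 ≈ -4.3182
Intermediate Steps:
B = -18 (B = 6*(-3) = -18)
q(C) = -5/22 (q(C) = 5/(-4 - 18) = 5/(-22) = 5*(-1/22) = -5/22)
19*q((1*2)*(-5)) = 19*(-5/22) = -95/22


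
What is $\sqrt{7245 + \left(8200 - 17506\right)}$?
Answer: $3 i \sqrt{229} \approx 45.398 i$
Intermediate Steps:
$\sqrt{7245 + \left(8200 - 17506\right)} = \sqrt{7245 - 9306} = \sqrt{-2061} = 3 i \sqrt{229}$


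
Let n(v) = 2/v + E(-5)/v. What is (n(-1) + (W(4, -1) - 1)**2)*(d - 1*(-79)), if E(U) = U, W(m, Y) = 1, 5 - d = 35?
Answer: 147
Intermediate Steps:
d = -30 (d = 5 - 1*35 = 5 - 35 = -30)
n(v) = -3/v (n(v) = 2/v - 5/v = -3/v)
(n(-1) + (W(4, -1) - 1)**2)*(d - 1*(-79)) = (-3/(-1) + (1 - 1)**2)*(-30 - 1*(-79)) = (-3*(-1) + 0**2)*(-30 + 79) = (3 + 0)*49 = 3*49 = 147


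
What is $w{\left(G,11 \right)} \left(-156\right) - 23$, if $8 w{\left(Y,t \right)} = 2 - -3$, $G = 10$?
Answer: $- \frac{241}{2} \approx -120.5$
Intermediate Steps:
$w{\left(Y,t \right)} = \frac{5}{8}$ ($w{\left(Y,t \right)} = \frac{2 - -3}{8} = \frac{2 + 3}{8} = \frac{1}{8} \cdot 5 = \frac{5}{8}$)
$w{\left(G,11 \right)} \left(-156\right) - 23 = \frac{5}{8} \left(-156\right) - 23 = - \frac{195}{2} - 23 = - \frac{241}{2}$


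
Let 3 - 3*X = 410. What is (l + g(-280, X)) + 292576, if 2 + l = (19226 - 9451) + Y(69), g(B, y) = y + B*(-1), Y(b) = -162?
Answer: 906994/3 ≈ 3.0233e+5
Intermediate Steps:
X = -407/3 (X = 1 - 1/3*410 = 1 - 410/3 = -407/3 ≈ -135.67)
g(B, y) = y - B
l = 9611 (l = -2 + ((19226 - 9451) - 162) = -2 + (9775 - 162) = -2 + 9613 = 9611)
(l + g(-280, X)) + 292576 = (9611 + (-407/3 - 1*(-280))) + 292576 = (9611 + (-407/3 + 280)) + 292576 = (9611 + 433/3) + 292576 = 29266/3 + 292576 = 906994/3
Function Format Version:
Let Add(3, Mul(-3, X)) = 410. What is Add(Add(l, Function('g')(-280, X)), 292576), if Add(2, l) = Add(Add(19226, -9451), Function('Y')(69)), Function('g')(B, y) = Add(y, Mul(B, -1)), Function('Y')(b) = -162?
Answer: Rational(906994, 3) ≈ 3.0233e+5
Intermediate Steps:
X = Rational(-407, 3) (X = Add(1, Mul(Rational(-1, 3), 410)) = Add(1, Rational(-410, 3)) = Rational(-407, 3) ≈ -135.67)
Function('g')(B, y) = Add(y, Mul(-1, B))
l = 9611 (l = Add(-2, Add(Add(19226, -9451), -162)) = Add(-2, Add(9775, -162)) = Add(-2, 9613) = 9611)
Add(Add(l, Function('g')(-280, X)), 292576) = Add(Add(9611, Add(Rational(-407, 3), Mul(-1, -280))), 292576) = Add(Add(9611, Add(Rational(-407, 3), 280)), 292576) = Add(Add(9611, Rational(433, 3)), 292576) = Add(Rational(29266, 3), 292576) = Rational(906994, 3)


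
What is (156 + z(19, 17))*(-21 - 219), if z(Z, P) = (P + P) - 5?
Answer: -44400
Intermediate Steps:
z(Z, P) = -5 + 2*P (z(Z, P) = 2*P - 5 = -5 + 2*P)
(156 + z(19, 17))*(-21 - 219) = (156 + (-5 + 2*17))*(-21 - 219) = (156 + (-5 + 34))*(-240) = (156 + 29)*(-240) = 185*(-240) = -44400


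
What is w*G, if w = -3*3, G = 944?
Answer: -8496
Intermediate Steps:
w = -9
w*G = -9*944 = -8496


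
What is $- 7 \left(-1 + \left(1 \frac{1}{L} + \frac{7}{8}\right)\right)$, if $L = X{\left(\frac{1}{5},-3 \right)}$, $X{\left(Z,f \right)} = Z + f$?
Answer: $\frac{27}{8} \approx 3.375$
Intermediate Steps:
$L = - \frac{14}{5}$ ($L = \frac{1}{5} - 3 = - \frac{14}{5} \approx -2.8$)
$- 7 \left(-1 + \left(1 \frac{1}{L} + \frac{7}{8}\right)\right) = - 7 \left(-1 + \left(1 \frac{1}{- \frac{14}{5}} + \frac{7}{8}\right)\right) = - 7 \left(-1 + \left(1 \left(- \frac{5}{14}\right) + 7 \cdot \frac{1}{8}\right)\right) = - 7 \left(-1 + \left(- \frac{5}{14} + \frac{7}{8}\right)\right) = - 7 \left(-1 + \frac{29}{56}\right) = \left(-7\right) \left(- \frac{27}{56}\right) = \frac{27}{8}$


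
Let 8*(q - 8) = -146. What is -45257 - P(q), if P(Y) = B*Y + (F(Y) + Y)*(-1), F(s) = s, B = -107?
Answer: -185497/4 ≈ -46374.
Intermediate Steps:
q = -41/4 (q = 8 + (1/8)*(-146) = 8 - 73/4 = -41/4 ≈ -10.250)
P(Y) = -109*Y (P(Y) = -107*Y + (Y + Y)*(-1) = -107*Y + (2*Y)*(-1) = -107*Y - 2*Y = -109*Y)
-45257 - P(q) = -45257 - (-109)*(-41)/4 = -45257 - 1*4469/4 = -45257 - 4469/4 = -185497/4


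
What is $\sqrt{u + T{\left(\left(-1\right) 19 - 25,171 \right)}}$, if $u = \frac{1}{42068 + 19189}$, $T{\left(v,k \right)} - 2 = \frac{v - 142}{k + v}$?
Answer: $\frac{\sqrt{32406887557317}}{7779639} \approx 0.73174$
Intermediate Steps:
$T{\left(v,k \right)} = 2 + \frac{-142 + v}{k + v}$ ($T{\left(v,k \right)} = 2 + \frac{v - 142}{k + v} = 2 + \frac{-142 + v}{k + v}$)
$u = \frac{1}{61257} \approx 1.6325 \cdot 10^{-5}$
$\sqrt{u + T{\left(\left(-1\right) 19 - 25,171 \right)}} = \sqrt{\frac{1}{61257} + \frac{-142 + 2 \cdot 171 + 3 \left(\left(-1\right) 19 - 25\right)}{171 - 44}} = \sqrt{\frac{1}{61257} + \frac{-142 + 342 + 3 \left(-19 - 25\right)}{171 - 44}} = \sqrt{\frac{1}{61257} + \frac{-142 + 342 + 3 \left(-44\right)}{171 - 44}} = \sqrt{\frac{1}{61257} + \frac{-142 + 342 - 132}{127}} = \sqrt{\frac{1}{61257} + \frac{1}{127} \cdot 68} = \sqrt{\frac{1}{61257} + \frac{68}{127}} = \sqrt{\frac{4165603}{7779639}} = \frac{\sqrt{32406887557317}}{7779639}$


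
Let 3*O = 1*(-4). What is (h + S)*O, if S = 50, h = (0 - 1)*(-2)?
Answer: -208/3 ≈ -69.333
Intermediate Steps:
O = -4/3 (O = (1*(-4))/3 = (⅓)*(-4) = -4/3 ≈ -1.3333)
h = 2 (h = -1*(-2) = 2)
(h + S)*O = (2 + 50)*(-4/3) = 52*(-4/3) = -208/3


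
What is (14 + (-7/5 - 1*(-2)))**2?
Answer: 5329/25 ≈ 213.16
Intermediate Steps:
(14 + (-7/5 - 1*(-2)))**2 = (14 + (-7*1/5 + 2))**2 = (14 + (-7/5 + 2))**2 = (14 + 3/5)**2 = (73/5)**2 = 5329/25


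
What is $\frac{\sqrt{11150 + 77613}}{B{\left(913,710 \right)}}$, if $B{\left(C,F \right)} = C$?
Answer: $\frac{\sqrt{88763}}{913} \approx 0.32632$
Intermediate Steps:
$\frac{\sqrt{11150 + 77613}}{B{\left(913,710 \right)}} = \frac{\sqrt{11150 + 77613}}{913} = \sqrt{88763} \cdot \frac{1}{913} = \frac{\sqrt{88763}}{913}$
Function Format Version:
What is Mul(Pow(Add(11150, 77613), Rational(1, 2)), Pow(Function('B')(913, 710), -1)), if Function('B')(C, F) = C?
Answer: Mul(Rational(1, 913), Pow(88763, Rational(1, 2))) ≈ 0.32632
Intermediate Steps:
Mul(Pow(Add(11150, 77613), Rational(1, 2)), Pow(Function('B')(913, 710), -1)) = Mul(Pow(Add(11150, 77613), Rational(1, 2)), Pow(913, -1)) = Mul(Pow(88763, Rational(1, 2)), Rational(1, 913)) = Mul(Rational(1, 913), Pow(88763, Rational(1, 2)))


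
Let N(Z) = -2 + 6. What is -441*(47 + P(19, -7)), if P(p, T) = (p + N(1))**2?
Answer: -254016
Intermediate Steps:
N(Z) = 4
P(p, T) = (4 + p)**2 (P(p, T) = (p + 4)**2 = (4 + p)**2)
-441*(47 + P(19, -7)) = -441*(47 + (4 + 19)**2) = -441*(47 + 23**2) = -441*(47 + 529) = -441*576 = -254016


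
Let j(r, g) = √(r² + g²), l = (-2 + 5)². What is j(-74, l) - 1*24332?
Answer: -24332 + √5557 ≈ -24257.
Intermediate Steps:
l = 9 (l = 3² = 9)
j(r, g) = √(g² + r²)
j(-74, l) - 1*24332 = √(9² + (-74)²) - 1*24332 = √(81 + 5476) - 24332 = √5557 - 24332 = -24332 + √5557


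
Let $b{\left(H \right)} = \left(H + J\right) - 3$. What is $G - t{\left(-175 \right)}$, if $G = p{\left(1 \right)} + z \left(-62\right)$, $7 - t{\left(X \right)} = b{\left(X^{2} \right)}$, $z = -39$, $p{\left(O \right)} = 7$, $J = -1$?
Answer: $33039$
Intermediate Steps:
$b{\left(H \right)} = -4 + H$ ($b{\left(H \right)} = \left(H - 1\right) - 3 = \left(-1 + H\right) - 3 = -4 + H$)
$t{\left(X \right)} = 11 - X^{2}$ ($t{\left(X \right)} = 7 - \left(-4 + X^{2}\right) = 11 - X^{2}$)
$G = 2425$ ($G = 7 - -2418 = 7 + 2418 = 2425$)
$G - t{\left(-175 \right)} = 2425 - \left(11 - \left(-175\right)^{2}\right) = 2425 - \left(11 - 30625\right) = 2425 - -30614 = 2425 + 30614 = 33039$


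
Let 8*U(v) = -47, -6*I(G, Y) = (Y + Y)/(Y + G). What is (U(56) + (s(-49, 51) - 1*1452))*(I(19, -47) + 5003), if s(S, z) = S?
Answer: -5065571275/672 ≈ -7.5380e+6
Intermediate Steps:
I(G, Y) = -Y/(3*(G + Y)) (I(G, Y) = -(Y + Y)/(6*(Y + G)) = -2*Y/(6*(G + Y)) = -Y/(3*(G + Y)))
U(v) = -47/8 (U(v) = (⅛)*(-47) = -47/8)
(U(56) + (s(-49, 51) - 1*1452))*(I(19, -47) + 5003) = (-47/8 + (-49 - 1*1452))*(-1*(-47)/(3*19 + 3*(-47)) + 5003) = (-47/8 + (-49 - 1452))*(-1*(-47)/(57 - 141) + 5003) = (-47/8 - 1501)*(-1*(-47)/(-84) + 5003) = -12055*(-1*(-47)*(-1/84) + 5003)/8 = -12055*(-47/84 + 5003)/8 = -12055/8*420205/84 = -5065571275/672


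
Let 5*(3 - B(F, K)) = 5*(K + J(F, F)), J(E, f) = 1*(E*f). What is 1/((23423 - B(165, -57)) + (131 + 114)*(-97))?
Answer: 1/26823 ≈ 3.7281e-5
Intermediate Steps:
J(E, f) = E*f
B(F, K) = 3 - K - F**2 (B(F, K) = 3 - (K + F*F) = 3 - (K + F**2) = 3 - (5*K + 5*F**2)/5 = 3 + (-K - F**2) = 3 - K - F**2)
1/((23423 - B(165, -57)) + (131 + 114)*(-97)) = 1/((23423 - (3 - 1*(-57) - 1*165**2)) + (131 + 114)*(-97)) = 1/((23423 - (3 + 57 - 1*27225)) + 245*(-97)) = 1/((23423 - (3 + 57 - 27225)) - 23765) = 1/((23423 - 1*(-27165)) - 23765) = 1/((23423 + 27165) - 23765) = 1/(50588 - 23765) = 1/26823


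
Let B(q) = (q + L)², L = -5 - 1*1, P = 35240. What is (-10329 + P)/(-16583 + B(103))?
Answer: -24911/7174 ≈ -3.4724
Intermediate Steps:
L = -6 (L = -5 - 1 = -6)
B(q) = (-6 + q)² (B(q) = (q - 6)² = (-6 + q)²)
(-10329 + P)/(-16583 + B(103)) = (-10329 + 35240)/(-16583 + (-6 + 103)²) = 24911/(-16583 + 97²) = 24911/(-16583 + 9409) = 24911/(-7174) = 24911*(-1/7174) = -24911/7174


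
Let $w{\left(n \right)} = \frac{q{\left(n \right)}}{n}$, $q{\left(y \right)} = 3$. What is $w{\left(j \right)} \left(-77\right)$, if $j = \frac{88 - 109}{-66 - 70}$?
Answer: $-1496$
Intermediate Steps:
$j = \frac{21}{136}$ ($j = - \frac{21}{-136} = \left(-21\right) \left(- \frac{1}{136}\right) = \frac{21}{136} \approx 0.15441$)
$w{\left(n \right)} = \frac{3}{n}$
$w{\left(j \right)} \left(-77\right) = \frac{3}{\frac{21}{136}} \left(-77\right) = 3 \cdot \frac{136}{21} \left(-77\right) = \frac{136}{7} \left(-77\right) = -1496$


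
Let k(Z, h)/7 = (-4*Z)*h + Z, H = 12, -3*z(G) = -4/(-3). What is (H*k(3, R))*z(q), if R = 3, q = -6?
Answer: 1232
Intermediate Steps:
z(G) = -4/9 (z(G) = -(-4)/(3*(-3)) = -(-4)*(-1)/(3*3) = -1/3*4/3 = -4/9)
k(Z, h) = 7*Z - 28*Z*h (k(Z, h) = 7*((-4*Z)*h + Z) = 7*(-4*Z*h + Z) = 7*(Z - 4*Z*h) = 7*Z - 28*Z*h)
(H*k(3, R))*z(q) = (12*(7*3*(1 - 4*3)))*(-4/9) = (12*(7*3*(1 - 12)))*(-4/9) = (12*(7*3*(-11)))*(-4/9) = (12*(-231))*(-4/9) = -2772*(-4/9) = 1232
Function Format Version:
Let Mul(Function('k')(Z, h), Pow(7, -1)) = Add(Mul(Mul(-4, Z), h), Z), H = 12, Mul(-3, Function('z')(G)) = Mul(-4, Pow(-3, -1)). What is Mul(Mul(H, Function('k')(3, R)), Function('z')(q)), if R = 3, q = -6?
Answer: 1232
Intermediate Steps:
Function('z')(G) = Rational(-4, 9) (Function('z')(G) = Mul(Rational(-1, 3), Mul(-4, Pow(-3, -1))) = Mul(Rational(-1, 3), Mul(-4, Rational(-1, 3))) = Mul(Rational(-1, 3), Rational(4, 3)) = Rational(-4, 9))
Function('k')(Z, h) = Add(Mul(7, Z), Mul(-28, Z, h)) (Function('k')(Z, h) = Mul(7, Add(Mul(Mul(-4, Z), h), Z)) = Mul(7, Add(Mul(-4, Z, h), Z)) = Mul(7, Add(Z, Mul(-4, Z, h))) = Add(Mul(7, Z), Mul(-28, Z, h)))
Mul(Mul(H, Function('k')(3, R)), Function('z')(q)) = Mul(Mul(12, Mul(7, 3, Add(1, Mul(-4, 3)))), Rational(-4, 9)) = Mul(Mul(12, Mul(7, 3, Add(1, -12))), Rational(-4, 9)) = Mul(Mul(12, Mul(7, 3, -11)), Rational(-4, 9)) = Mul(Mul(12, -231), Rational(-4, 9)) = Mul(-2772, Rational(-4, 9)) = 1232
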